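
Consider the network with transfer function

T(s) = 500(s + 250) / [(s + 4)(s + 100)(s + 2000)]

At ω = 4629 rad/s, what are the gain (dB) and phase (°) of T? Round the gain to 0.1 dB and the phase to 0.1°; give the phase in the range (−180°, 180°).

At s = jω = j4629:
zero (s+250): 250 + j4629 → |·| = √(250²+4629²) = √21490141 ≈ 4635.7, ∠ = arctan(4629/250) ≈ 86.91°
pole (s+4): 4 + j4629 → |·| = √(4²+4629²) = √21427657 ≈ 4629, ∠ = arctan(4629/4) ≈ 89.95°
pole (s+100): 100 + j4629 → |·| = √(100²+4629²) = √21437641 ≈ 4630.1, ∠ = arctan(4629/100) ≈ 88.76°
pole (s+2000): 2000 + j4629 → |·| = √(2000²+4629²) = √25427641 ≈ 5042.6, ∠ = arctan(4629/2000) ≈ 66.63°
|T| = 500 · 4635.7 / 1.0808e+11 ≈ 2.1446e-05
Gain = 20 log₁₀(2.1446e-05) ≈ -93.37 dB
∠T = 86.91° − 245.34° = -158.43°

-93.4 dB, -158.4°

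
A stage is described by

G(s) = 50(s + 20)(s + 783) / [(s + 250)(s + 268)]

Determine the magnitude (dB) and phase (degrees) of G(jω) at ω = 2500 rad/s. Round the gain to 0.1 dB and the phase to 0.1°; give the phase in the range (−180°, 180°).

At s = jω = j2500:
zero (s+20): 20 + j2500 → |·| = √(20²+2500²) = √6250400 ≈ 2500.1, ∠ = arctan(2500/20) ≈ 89.54°
zero (s+783): 783 + j2500 → |·| = √(783²+2500²) = √6863089 ≈ 2619.7, ∠ = arctan(2500/783) ≈ 72.61°
pole (s+250): 250 + j2500 → |·| = √(250²+2500²) = √6312500 ≈ 2512.5, ∠ = arctan(2500/250) ≈ 84.29°
pole (s+268): 268 + j2500 → |·| = √(268²+2500²) = √6321824 ≈ 2514.3, ∠ = arctan(2500/268) ≈ 83.88°
|G| = 50 · 6.5495e+06 / 6.3172e+06 ≈ 51.839
Gain = 20 log₁₀(51.839) ≈ 34.29 dB
∠G = 162.15° − 168.17° = -6.02°

34.3 dB, -6.0°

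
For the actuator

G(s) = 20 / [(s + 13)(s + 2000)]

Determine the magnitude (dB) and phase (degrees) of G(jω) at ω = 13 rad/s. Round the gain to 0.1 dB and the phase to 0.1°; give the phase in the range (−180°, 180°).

At s = jω = j13:
pole (s+13): 13 + j13 → |·| = √(13²+13²) = √338 ≈ 18.385, ∠ = arctan(13/13) ≈ 45.00°
pole (s+2000): 2000 + j13 → |·| = √(2000²+13²) = √4000169 ≈ 2000, ∠ = arctan(13/2000) ≈ 0.37°
|G| = 20 / 36770 ≈ 0.00054392
Gain = 20 log₁₀(0.00054392) ≈ -65.29 dB
∠G = 0.00° − 45.37° = -45.37°

-65.3 dB, -45.4°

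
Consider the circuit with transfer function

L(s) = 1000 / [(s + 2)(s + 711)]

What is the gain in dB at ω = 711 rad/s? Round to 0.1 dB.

-57.1 dB

At s = jω = j711:
pole (s+2): 2 + j711 → |·| = √(2²+711²) = √505525 ≈ 711, ∠ = arctan(711/2) ≈ 89.84°
pole (s+711): 711 + j711 → |·| = √(711²+711²) = √1011042 ≈ 1005.5, ∠ = arctan(711/711) ≈ 45.00°
|L| = 1000 / 7.1491e+05 ≈ 0.0013988
Gain = 20 log₁₀(0.0013988) ≈ -57.08 dB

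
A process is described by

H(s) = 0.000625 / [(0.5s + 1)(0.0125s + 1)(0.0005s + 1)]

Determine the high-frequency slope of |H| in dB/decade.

-60 dB/decade

Each pole contributes −20 dB/decade at high frequency; each zero contributes +20 dB/decade.
Net: 0 zero(s) − 3 pole(s) → -60 dB/decade.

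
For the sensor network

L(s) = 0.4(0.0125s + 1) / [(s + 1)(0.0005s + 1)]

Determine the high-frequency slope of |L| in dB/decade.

Each pole contributes −20 dB/decade at high frequency; each zero contributes +20 dB/decade.
Net: 1 zero(s) − 2 pole(s) → -20 dB/decade.

-20 dB/decade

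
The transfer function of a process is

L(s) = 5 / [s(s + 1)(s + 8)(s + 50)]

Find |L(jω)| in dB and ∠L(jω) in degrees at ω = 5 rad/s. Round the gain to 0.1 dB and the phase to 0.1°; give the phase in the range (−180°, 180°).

-67.7 dB, 153.6°

At s = jω = j5:
pole (s+1): 1 + j5 → |·| = √(1²+5²) = √26 ≈ 5.099, ∠ = arctan(5/1) ≈ 78.69°
pole (s+8): 8 + j5 → |·| = √(8²+5²) = √89 ≈ 9.434, ∠ = arctan(5/8) ≈ 32.01°
pole (s+50): 50 + j5 → |·| = √(50²+5²) = √2525 ≈ 50.249, ∠ = arctan(5/50) ≈ 5.71°
pole at origin: |s| = 5, ∠ = 90.00° (in denominator)
|L| = 5 / 12086 ≈ 0.0004137
Gain = 20 log₁₀(0.0004137) ≈ -67.67 dB
∠L = 0.00° − 206.41° = -206.41° ≡ 153.59° (principal value)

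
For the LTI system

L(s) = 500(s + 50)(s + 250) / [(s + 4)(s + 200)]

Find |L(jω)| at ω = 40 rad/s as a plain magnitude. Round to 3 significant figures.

989

At s = jω = j40:
zero (s+50): 50 + j40 → |·| = √(50²+40²) = √4100 ≈ 64.031, ∠ = arctan(40/50) ≈ 38.66°
zero (s+250): 250 + j40 → |·| = √(250²+40²) = √64100 ≈ 253.18, ∠ = arctan(40/250) ≈ 9.09°
pole (s+4): 4 + j40 → |·| = √(4²+40²) = √1616 ≈ 40.2, ∠ = arctan(40/4) ≈ 84.29°
pole (s+200): 200 + j40 → |·| = √(200²+40²) = √41600 ≈ 203.96, ∠ = arctan(40/200) ≈ 11.31°
|L| = 500 · 16211 / 8199.2 ≈ 988.57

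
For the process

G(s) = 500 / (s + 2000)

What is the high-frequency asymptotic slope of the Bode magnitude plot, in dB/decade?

Each pole contributes −20 dB/decade at high frequency; each zero contributes +20 dB/decade.
Net: 0 zero(s) − 1 pole(s) → -20 dB/decade.

-20 dB/decade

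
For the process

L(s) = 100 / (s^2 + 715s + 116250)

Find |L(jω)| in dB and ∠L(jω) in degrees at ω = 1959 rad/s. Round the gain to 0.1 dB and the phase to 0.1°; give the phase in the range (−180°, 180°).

-92.0 dB, -159.4°

Substitute s = j1959:
Numerator: 100 = 100 + j0
Denominator: (j1959)^2 + 715(j1959) + 116250 = -3721431 + j1400685
|N| = √(100² + 0²) ≈ 100, ∠N ≈ 0.00°
|D| = √(3721431² + 1400685²) ≈ 3.9763e+06, ∠D ≈ 159.37°
|L| = 100 / 3.9763e+06 ≈ 2.5149e-05
Gain = 20 log₁₀(2.5149e-05) ≈ -91.99 dB
∠L = 0.00° − 159.37° = -159.37°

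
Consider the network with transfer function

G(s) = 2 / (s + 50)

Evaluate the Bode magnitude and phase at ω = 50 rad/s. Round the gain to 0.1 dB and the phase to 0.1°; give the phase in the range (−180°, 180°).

-31.0 dB, -45.0°

At s = jω = j50:
pole (s+50): 50 + j50 → |·| = √(50²+50²) = √5000 ≈ 70.711, ∠ = arctan(50/50) ≈ 45.00°
|G| = 2 / 70.711 ≈ 0.028284
Gain = 20 log₁₀(0.028284) ≈ -30.97 dB
∠G = 0.00° − 45.00° = -45.00°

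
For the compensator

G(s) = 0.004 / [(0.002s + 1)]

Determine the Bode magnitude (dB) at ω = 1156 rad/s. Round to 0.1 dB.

At ω = 1156 rad/s:
pole (1 + j1156·0.002) = 1 + j2.312 → |·| ≈ 2.519, ∠ ≈ 66.61°
|G| = 0.004 · 1 / (2.519) ≈ 0.0015879
Gain = 20 log₁₀(0.0015879) ≈ -55.98 dB

-56.0 dB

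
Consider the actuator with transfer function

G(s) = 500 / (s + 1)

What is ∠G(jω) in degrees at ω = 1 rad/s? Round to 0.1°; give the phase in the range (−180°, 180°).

-45.0°

At s = jω = j1:
pole (s+1): 1 + j1 → |·| = √(1²+1²) = √2 ≈ 1.4142, ∠ = arctan(1/1) ≈ 45.00°
∠G = 0.00° − 45.00° = -45.00°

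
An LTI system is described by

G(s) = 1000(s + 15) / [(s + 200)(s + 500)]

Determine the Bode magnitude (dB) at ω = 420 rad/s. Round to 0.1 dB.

At s = jω = j420:
zero (s+15): 15 + j420 → |·| = √(15²+420²) = √176625 ≈ 420.27, ∠ = arctan(420/15) ≈ 87.95°
pole (s+200): 200 + j420 → |·| = √(200²+420²) = √216400 ≈ 465.19, ∠ = arctan(420/200) ≈ 64.54°
pole (s+500): 500 + j420 → |·| = √(500²+420²) = √426400 ≈ 652.99, ∠ = arctan(420/500) ≈ 40.03°
|G| = 1000 · 420.27 / 3.0376e+05 ≈ 1.3836
Gain = 20 log₁₀(1.3836) ≈ 2.82 dB

2.8 dB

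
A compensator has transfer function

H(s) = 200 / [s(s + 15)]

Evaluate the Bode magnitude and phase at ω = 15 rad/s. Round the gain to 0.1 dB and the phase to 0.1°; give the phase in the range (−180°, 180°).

At s = jω = j15:
pole (s+15): 15 + j15 → |·| = √(15²+15²) = √450 ≈ 21.213, ∠ = arctan(15/15) ≈ 45.00°
pole at origin: |s| = 15, ∠ = 90.00° (in denominator)
|H| = 200 / 318.19 ≈ 0.62856
Gain = 20 log₁₀(0.62856) ≈ -4.03 dB
∠H = 0.00° − 135.00° = -135.00°

-4.0 dB, -135.0°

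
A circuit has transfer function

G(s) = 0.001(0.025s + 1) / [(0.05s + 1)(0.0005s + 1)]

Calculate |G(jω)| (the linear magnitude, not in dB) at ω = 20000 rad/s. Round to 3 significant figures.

At ω = 20000 rad/s:
zero (1 + j20000·0.025) = 1 + j500 → |·| ≈ 500, ∠ ≈ 89.89°
pole (1 + j20000·0.05) = 1 + j1000 → |·| ≈ 1000, ∠ ≈ 89.94°
pole (1 + j20000·0.0005) = 1 + j10 → |·| ≈ 10.05, ∠ ≈ 84.29°
|G| = 0.001 · 500 / (1000 · 10.05) ≈ 4.9751e-05

4.98e-05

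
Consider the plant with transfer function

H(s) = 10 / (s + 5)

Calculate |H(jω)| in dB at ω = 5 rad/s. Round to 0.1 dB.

3.0 dB

At s = jω = j5:
pole (s+5): 5 + j5 → |·| = √(5²+5²) = √50 ≈ 7.0711, ∠ = arctan(5/5) ≈ 45.00°
|H| = 10 / 7.0711 ≈ 1.4142
Gain = 20 log₁₀(1.4142) ≈ 3.01 dB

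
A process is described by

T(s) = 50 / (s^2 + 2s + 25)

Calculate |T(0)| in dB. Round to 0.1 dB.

T(0) = 50 / 25 = 2
20 log₁₀(2) ≈ 6.02 dB

6.0 dB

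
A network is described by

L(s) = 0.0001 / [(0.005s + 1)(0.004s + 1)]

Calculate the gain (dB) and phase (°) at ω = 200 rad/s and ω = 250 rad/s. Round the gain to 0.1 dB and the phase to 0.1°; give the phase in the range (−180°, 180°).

ω = 200: -85.2 dB, -83.7°; ω = 250: -87.1 dB, -96.3°

At ω = 200 rad/s:
pole (1 + j200·0.005) = 1 + j1 → |·| ≈ 1.4142, ∠ ≈ 45.00°
pole (1 + j200·0.004) = 1 + j0.8 → |·| ≈ 1.2806, ∠ ≈ 38.66°
|L| = 0.0001 · 1 / (1.4142 · 1.2806) ≈ 5.5217e-05
Gain = 20 log₁₀(5.5217e-05) ≈ -85.16 dB
∠L = (0°) − (45.00° + 38.66°) = -83.66°

At ω = 250 rad/s:
pole (1 + j250·0.005) = 1 + j1.25 → |·| ≈ 1.6008, ∠ ≈ 51.34°
pole (1 + j250·0.004) = 1 + j1 → |·| ≈ 1.4142, ∠ ≈ 45.00°
|L| = 0.0001 · 1 / (1.6008 · 1.4142) ≈ 4.4173e-05
Gain = 20 log₁₀(4.4173e-05) ≈ -87.10 dB
∠L = (0°) − (51.34° + 45.00°) = -96.34°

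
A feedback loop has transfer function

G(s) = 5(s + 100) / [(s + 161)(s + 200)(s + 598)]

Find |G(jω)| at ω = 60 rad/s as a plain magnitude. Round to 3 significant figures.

2.70e-05

At s = jω = j60:
zero (s+100): 100 + j60 → |·| = √(100²+60²) = √13600 ≈ 116.62, ∠ = arctan(60/100) ≈ 30.96°
pole (s+161): 161 + j60 → |·| = √(161²+60²) = √29521 ≈ 171.82, ∠ = arctan(60/161) ≈ 20.44°
pole (s+200): 200 + j60 → |·| = √(200²+60²) = √43600 ≈ 208.81, ∠ = arctan(60/200) ≈ 16.70°
pole (s+598): 598 + j60 → |·| = √(598²+60²) = √361204 ≈ 601, ∠ = arctan(60/598) ≈ 5.73°
|G| = 5 · 116.62 / 2.1563e+07 ≈ 2.7042e-05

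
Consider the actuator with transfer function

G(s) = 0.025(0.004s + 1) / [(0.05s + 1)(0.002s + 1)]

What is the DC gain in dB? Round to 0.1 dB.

G(0) = 0.025 · 1 / 1 = 0.025
20 log₁₀(0.025) ≈ -32.04 dB

-32.0 dB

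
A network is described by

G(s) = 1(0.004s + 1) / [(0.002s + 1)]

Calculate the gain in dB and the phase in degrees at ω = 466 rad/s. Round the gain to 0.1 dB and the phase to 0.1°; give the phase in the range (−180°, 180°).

3.8 dB, 18.8°

At ω = 466 rad/s:
zero (1 + j466·0.004) = 1 + j1.864 → |·| ≈ 2.1153, ∠ ≈ 61.79°
pole (1 + j466·0.002) = 1 + j0.932 → |·| ≈ 1.367, ∠ ≈ 42.98°
|G| = 1 · 2.1153 / (1.367) ≈ 1.5474
Gain = 20 log₁₀(1.5474) ≈ 3.79 dB
∠G = (61.79°) − (42.98°) = 18.81°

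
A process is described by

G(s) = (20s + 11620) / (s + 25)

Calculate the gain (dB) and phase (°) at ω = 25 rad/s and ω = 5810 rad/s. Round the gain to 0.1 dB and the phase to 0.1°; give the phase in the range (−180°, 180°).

ω = 25: 50.3 dB, -42.5°; ω = 5810: 26.1 dB, -5.5°

Substitute s = j25:
Numerator: 20(j25) + 11620 = 11620 + j500
Denominator: (j25) + 25 = 25 + j25
|N| = √(11620² + 500²) ≈ 11631, ∠N ≈ 2.46°
|D| = √(25² + 25²) ≈ 35.355, ∠D ≈ 45.00°
|G| = 11631 / 35.355 ≈ 328.98
Gain = 20 log₁₀(328.98) ≈ 50.34 dB
∠G = 2.46° − 45.00° = -42.54°

Substitute s = j5810:
Numerator: 20(j5810) + 11620 = 11620 + j116200
Denominator: (j5810) + 25 = 25 + j5810
|N| = √(11620² + 116200²) ≈ 1.1678e+05, ∠N ≈ 84.29°
|D| = √(25² + 5810²) ≈ 5810.1, ∠D ≈ 89.75°
|G| = 1.1678e+05 / 5810.1 ≈ 20.099
Gain = 20 log₁₀(20.099) ≈ 26.06 dB
∠G = 84.29° − 89.75° = -5.46°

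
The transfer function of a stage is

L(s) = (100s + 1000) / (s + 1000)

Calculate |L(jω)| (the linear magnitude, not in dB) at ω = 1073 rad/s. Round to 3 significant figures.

Substitute s = j1073:
Numerator: 100(j1073) + 1000 = 1000 + j107300
Denominator: (j1073) + 1000 = 1000 + j1073
|N| = √(1000² + 107300²) ≈ 1.073e+05, ∠N ≈ 89.47°
|D| = √(1000² + 1073²) ≈ 1466.7, ∠D ≈ 47.02°
|L| = 1.073e+05 / 1466.7 ≈ 73.157

73.2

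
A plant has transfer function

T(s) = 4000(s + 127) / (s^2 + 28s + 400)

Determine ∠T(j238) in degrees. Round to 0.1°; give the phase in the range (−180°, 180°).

-111.3°

At s = jω = j238:
zero (s+127): 127 + j238 → |·| = √(127²+238²) = √72773 ≈ 269.76, ∠ = arctan(238/127) ≈ 61.92°
quadratic: (j238)² + 28·j238 + 400 = -56244 + j6664 → |·| ≈ 56637, ∠ ≈ 173.24°
∠T = 61.92° − 173.24° = -111.32°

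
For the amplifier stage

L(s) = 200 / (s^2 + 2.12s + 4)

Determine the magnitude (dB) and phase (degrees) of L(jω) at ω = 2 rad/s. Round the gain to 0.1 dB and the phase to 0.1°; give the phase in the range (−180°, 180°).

33.5 dB, -90.0°

At s = jω = j2:
quadratic: (j2)² + 2.12·j2 + 4 = 0 + j4.24 → |·| ≈ 4.24, ∠ ≈ 90.00°
|L| = 200 / 4.24 ≈ 47.17
Gain = 20 log₁₀(47.17) ≈ 33.47 dB
∠L = 0.00° − 90.00° = -90.00°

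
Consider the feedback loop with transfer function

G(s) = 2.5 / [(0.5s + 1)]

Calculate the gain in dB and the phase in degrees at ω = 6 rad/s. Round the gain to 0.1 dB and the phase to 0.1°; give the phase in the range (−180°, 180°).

-2.0 dB, -71.6°

At ω = 6 rad/s:
pole (1 + j6·0.5) = 1 + j3 → |·| ≈ 3.1623, ∠ ≈ 71.57°
|G| = 2.5 · 1 / (3.1623) ≈ 0.79056
Gain = 20 log₁₀(0.79056) ≈ -2.04 dB
∠G = (0°) − (71.57°) = -71.57°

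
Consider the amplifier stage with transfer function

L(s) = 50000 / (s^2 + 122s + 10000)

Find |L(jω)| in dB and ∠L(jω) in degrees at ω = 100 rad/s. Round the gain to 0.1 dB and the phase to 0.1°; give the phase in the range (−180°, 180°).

At s = jω = j100:
quadratic: (j100)² + 122·j100 + 10000 = 0 + j12200 → |·| ≈ 12200, ∠ ≈ 90.00°
|L| = 50000 / 12200 ≈ 4.0984
Gain = 20 log₁₀(4.0984) ≈ 12.25 dB
∠L = 0.00° − 90.00° = -90.00°

12.3 dB, -90.0°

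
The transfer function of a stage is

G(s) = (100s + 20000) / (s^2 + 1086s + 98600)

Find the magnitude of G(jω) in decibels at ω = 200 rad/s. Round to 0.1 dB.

-18.0 dB

Substitute s = j200:
Numerator: 100(j200) + 20000 = 20000 + j20000
Denominator: (j200)^2 + 1086(j200) + 98600 = 58600 + j217200
|N| = √(20000² + 20000²) ≈ 28284, ∠N ≈ 45.00°
|D| = √(58600² + 217200²) ≈ 2.2497e+05, ∠D ≈ 74.90°
|G| = 28284 / 2.2497e+05 ≈ 0.12572
Gain = 20 log₁₀(0.12572) ≈ -18.01 dB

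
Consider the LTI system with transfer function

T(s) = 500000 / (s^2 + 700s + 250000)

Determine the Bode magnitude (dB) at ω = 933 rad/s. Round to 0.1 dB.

-5.1 dB

At s = jω = j933:
quadratic: (j933)² + 700·j933 + 250000 = -620489 + j653100 → |·| ≈ 9.0086e+05, ∠ ≈ 133.53°
|T| = 500000 / 9.0086e+05 ≈ 0.55503
Gain = 20 log₁₀(0.55503) ≈ -5.11 dB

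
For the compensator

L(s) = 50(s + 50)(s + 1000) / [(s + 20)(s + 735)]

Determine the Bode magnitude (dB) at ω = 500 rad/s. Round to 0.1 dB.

36.0 dB

At s = jω = j500:
zero (s+50): 50 + j500 → |·| = √(50²+500²) = √252500 ≈ 502.49, ∠ = arctan(500/50) ≈ 84.29°
zero (s+1000): 1000 + j500 → |·| = √(1000²+500²) = √1250000 ≈ 1118, ∠ = arctan(500/1000) ≈ 26.57°
pole (s+20): 20 + j500 → |·| = √(20²+500²) = √250400 ≈ 500.4, ∠ = arctan(500/20) ≈ 87.71°
pole (s+735): 735 + j500 → |·| = √(735²+500²) = √790225 ≈ 888.95, ∠ = arctan(500/735) ≈ 34.23°
|L| = 50 · 5.6178e+05 / 4.4483e+05 ≈ 63.145
Gain = 20 log₁₀(63.145) ≈ 36.01 dB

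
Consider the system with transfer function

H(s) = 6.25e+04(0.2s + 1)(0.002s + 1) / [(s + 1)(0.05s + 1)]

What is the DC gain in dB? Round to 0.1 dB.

95.9 dB

H(0) = 6.25e+04 · 1 / 1 = 62500
20 log₁₀(62500) ≈ 95.92 dB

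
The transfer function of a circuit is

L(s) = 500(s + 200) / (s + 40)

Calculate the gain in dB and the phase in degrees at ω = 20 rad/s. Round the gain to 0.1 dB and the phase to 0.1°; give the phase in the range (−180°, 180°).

At s = jω = j20:
zero (s+200): 200 + j20 → |·| = √(200²+20²) = √40400 ≈ 201, ∠ = arctan(20/200) ≈ 5.71°
pole (s+40): 40 + j20 → |·| = √(40²+20²) = √2000 ≈ 44.721, ∠ = arctan(20/40) ≈ 26.57°
|L| = 500 · 201 / 44.721 ≈ 2247.3
Gain = 20 log₁₀(2247.3) ≈ 67.03 dB
∠L = 5.71° − 26.57° = -20.86°

67.0 dB, -20.9°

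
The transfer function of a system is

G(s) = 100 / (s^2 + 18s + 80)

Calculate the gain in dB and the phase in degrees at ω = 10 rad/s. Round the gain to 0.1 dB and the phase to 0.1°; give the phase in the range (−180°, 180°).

Substitute s = j10:
Numerator: 100 = 100 + j0
Denominator: (j10)^2 + 18(j10) + 80 = -20 + j180
|N| = √(100² + 0²) ≈ 100, ∠N ≈ 0.00°
|D| = √(20² + 180²) ≈ 181.11, ∠D ≈ 96.34°
|G| = 100 / 181.11 ≈ 0.55215
Gain = 20 log₁₀(0.55215) ≈ -5.16 dB
∠G = 0.00° − 96.34° = -96.34°

-5.2 dB, -96.3°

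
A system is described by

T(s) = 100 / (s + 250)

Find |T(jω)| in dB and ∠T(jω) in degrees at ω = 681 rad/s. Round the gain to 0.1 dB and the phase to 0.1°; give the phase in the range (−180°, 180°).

-17.2 dB, -69.8°

At s = jω = j681:
pole (s+250): 250 + j681 → |·| = √(250²+681²) = √526261 ≈ 725.44, ∠ = arctan(681/250) ≈ 69.84°
|T| = 100 / 725.44 ≈ 0.13785
Gain = 20 log₁₀(0.13785) ≈ -17.21 dB
∠T = 0.00° − 69.84° = -69.84°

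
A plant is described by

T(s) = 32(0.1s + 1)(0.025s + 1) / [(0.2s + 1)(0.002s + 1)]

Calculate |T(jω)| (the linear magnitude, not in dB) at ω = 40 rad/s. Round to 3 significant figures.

At ω = 40 rad/s:
zero (1 + j40·0.1) = 1 + j4 → |·| ≈ 4.1231, ∠ ≈ 75.96°
zero (1 + j40·0.025) = 1 + j1 → |·| ≈ 1.4142, ∠ ≈ 45.00°
pole (1 + j40·0.2) = 1 + j8 → |·| ≈ 8.0623, ∠ ≈ 82.87°
pole (1 + j40·0.002) = 1 + j0.08 → |·| ≈ 1.0032, ∠ ≈ 4.57°
|T| = 32 · 4.1231 · 1.4142 / (8.0623 · 1.0032) ≈ 23.07

23.1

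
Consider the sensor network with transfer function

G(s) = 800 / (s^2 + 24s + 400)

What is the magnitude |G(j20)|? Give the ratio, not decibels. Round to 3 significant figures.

1.67

At s = jω = j20:
quadratic: (j20)² + 24·j20 + 400 = 0 + j480 → |·| ≈ 480, ∠ ≈ 90.00°
|G| = 800 / 480 ≈ 1.6667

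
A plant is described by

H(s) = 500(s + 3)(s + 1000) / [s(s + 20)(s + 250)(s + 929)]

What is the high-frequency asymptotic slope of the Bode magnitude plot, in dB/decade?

-40 dB/decade

Each pole contributes −20 dB/decade at high frequency; each zero contributes +20 dB/decade.
Net: 2 zero(s) − 4 pole(s) → -40 dB/decade.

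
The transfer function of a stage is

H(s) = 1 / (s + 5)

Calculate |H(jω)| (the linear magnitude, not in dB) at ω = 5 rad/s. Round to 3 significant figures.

At s = jω = j5:
pole (s+5): 5 + j5 → |·| = √(5²+5²) = √50 ≈ 7.0711, ∠ = arctan(5/5) ≈ 45.00°
|H| = 1 / 7.0711 ≈ 0.14142

0.141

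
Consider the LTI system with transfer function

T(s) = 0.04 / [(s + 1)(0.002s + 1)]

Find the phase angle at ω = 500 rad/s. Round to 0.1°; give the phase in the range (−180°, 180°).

-134.9°

At ω = 500 rad/s:
pole (1 + j500·1) = 1 + j500 → |·| ≈ 500, ∠ ≈ 89.89°
pole (1 + j500·0.002) = 1 + j1 → |·| ≈ 1.4142, ∠ ≈ 45.00°
∠T = (0°) − (89.89° + 45.00°) = -134.89°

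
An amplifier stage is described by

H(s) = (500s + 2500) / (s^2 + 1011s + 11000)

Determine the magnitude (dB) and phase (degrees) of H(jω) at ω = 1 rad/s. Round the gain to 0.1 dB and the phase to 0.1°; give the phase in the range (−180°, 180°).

Substitute s = j1:
Numerator: 500(j1) + 2500 = 2500 + j500
Denominator: (j1)^2 + 1011(j1) + 11000 = 10999 + j1011
|N| = √(2500² + 500²) ≈ 2549.5, ∠N ≈ 11.31°
|D| = √(10999² + 1011²) ≈ 11045, ∠D ≈ 5.25°
|H| = 2549.5 / 11045 ≈ 0.23083
Gain = 20 log₁₀(0.23083) ≈ -12.73 dB
∠H = 11.31° − 5.25° = 6.06°

-12.7 dB, 6.1°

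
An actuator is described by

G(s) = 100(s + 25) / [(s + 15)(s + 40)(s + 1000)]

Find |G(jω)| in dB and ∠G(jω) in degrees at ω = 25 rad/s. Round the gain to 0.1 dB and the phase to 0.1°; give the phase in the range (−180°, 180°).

-51.8 dB, -47.5°

At s = jω = j25:
zero (s+25): 25 + j25 → |·| = √(25²+25²) = √1250 ≈ 35.355, ∠ = arctan(25/25) ≈ 45.00°
pole (s+15): 15 + j25 → |·| = √(15²+25²) = √850 ≈ 29.155, ∠ = arctan(25/15) ≈ 59.04°
pole (s+40): 40 + j25 → |·| = √(40²+25²) = √2225 ≈ 47.17, ∠ = arctan(25/40) ≈ 32.01°
pole (s+1000): 1000 + j25 → |·| = √(1000²+25²) = √1000625 ≈ 1000.3, ∠ = arctan(25/1000) ≈ 1.43°
|G| = 100 · 35.355 / 1.3757e+06 ≈ 0.00257
Gain = 20 log₁₀(0.00257) ≈ -51.80 dB
∠G = 45.00° − 92.48° = -47.48°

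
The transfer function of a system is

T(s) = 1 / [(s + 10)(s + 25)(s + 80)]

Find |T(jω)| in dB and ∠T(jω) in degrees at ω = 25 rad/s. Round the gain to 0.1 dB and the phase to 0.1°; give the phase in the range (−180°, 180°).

At s = jω = j25:
pole (s+10): 10 + j25 → |·| = √(10²+25²) = √725 ≈ 26.926, ∠ = arctan(25/10) ≈ 68.20°
pole (s+25): 25 + j25 → |·| = √(25²+25²) = √1250 ≈ 35.355, ∠ = arctan(25/25) ≈ 45.00°
pole (s+80): 80 + j25 → |·| = √(80²+25²) = √7025 ≈ 83.815, ∠ = arctan(25/80) ≈ 17.35°
|T| = 1 / 79789 ≈ 1.2533e-05
Gain = 20 log₁₀(1.2533e-05) ≈ -98.04 dB
∠T = 0.00° − 130.55° = -130.55°

-98.0 dB, -130.6°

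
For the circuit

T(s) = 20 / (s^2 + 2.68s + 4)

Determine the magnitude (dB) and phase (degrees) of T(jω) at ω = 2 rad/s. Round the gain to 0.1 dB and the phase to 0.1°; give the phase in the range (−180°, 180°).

11.4 dB, -90.0°

At s = jω = j2:
quadratic: (j2)² + 2.68·j2 + 4 = 0 + j5.36 → |·| ≈ 5.36, ∠ ≈ 90.00°
|T| = 20 / 5.36 ≈ 3.7313
Gain = 20 log₁₀(3.7313) ≈ 11.44 dB
∠T = 0.00° − 90.00° = -90.00°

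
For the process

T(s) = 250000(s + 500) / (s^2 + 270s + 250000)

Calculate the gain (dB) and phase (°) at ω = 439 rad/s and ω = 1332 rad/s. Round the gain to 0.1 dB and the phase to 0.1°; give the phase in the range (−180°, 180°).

At s = jω = j439:
zero (s+500): 500 + j439 → |·| = √(500²+439²) = √442721 ≈ 665.37, ∠ = arctan(439/500) ≈ 41.28°
quadratic: (j439)² + 270·j439 + 250000 = 57279 + j118530 → |·| ≈ 1.3164e+05, ∠ ≈ 64.21°
|T| = 250000 · 665.37 / 1.3164e+05 ≈ 1263.6
Gain = 20 log₁₀(1263.6) ≈ 62.03 dB
∠T = 41.28° − 64.21° = -22.93°

At s = jω = j1332:
zero (s+500): 500 + j1332 → |·| = √(500²+1332²) = √2024224 ≈ 1422.8, ∠ = arctan(1332/500) ≈ 69.43°
quadratic: (j1332)² + 270·j1332 + 250000 = -1524224 + j359640 → |·| ≈ 1.5661e+06, ∠ ≈ 166.72°
|T| = 250000 · 1422.8 / 1.5661e+06 ≈ 227.12
Gain = 20 log₁₀(227.12) ≈ 47.13 dB
∠T = 69.43° − 166.72° = -97.29°

ω = 439: 62.0 dB, -22.9°; ω = 1332: 47.1 dB, -97.3°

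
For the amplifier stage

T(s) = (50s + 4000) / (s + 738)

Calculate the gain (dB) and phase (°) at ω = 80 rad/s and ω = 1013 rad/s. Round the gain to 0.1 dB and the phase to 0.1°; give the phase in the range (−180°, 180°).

ω = 80: 17.6 dB, 38.8°; ω = 1013: 32.2 dB, 31.6°

Substitute s = j80:
Numerator: 50(j80) + 4000 = 4000 + j4000
Denominator: (j80) + 738 = 738 + j80
|N| = √(4000² + 4000²) ≈ 5656.9, ∠N ≈ 45.00°
|D| = √(738² + 80²) ≈ 742.32, ∠D ≈ 6.19°
|T| = 5656.9 / 742.32 ≈ 7.6206
Gain = 20 log₁₀(7.6206) ≈ 17.64 dB
∠T = 45.00° − 6.19° = 38.81°

Substitute s = j1013:
Numerator: 50(j1013) + 4000 = 4000 + j50650
Denominator: (j1013) + 738 = 738 + j1013
|N| = √(4000² + 50650²) ≈ 50808, ∠N ≈ 85.48°
|D| = √(738² + 1013²) ≈ 1253.3, ∠D ≈ 53.93°
|T| = 50808 / 1253.3 ≈ 40.539
Gain = 20 log₁₀(40.539) ≈ 32.16 dB
∠T = 85.48° − 53.93° = 31.55°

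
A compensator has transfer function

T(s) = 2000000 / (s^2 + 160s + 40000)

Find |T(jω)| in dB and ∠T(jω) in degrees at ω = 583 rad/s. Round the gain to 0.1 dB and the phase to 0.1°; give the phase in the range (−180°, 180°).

16.1 dB, -162.7°

At s = jω = j583:
quadratic: (j583)² + 160·j583 + 40000 = -299889 + j93280 → |·| ≈ 3.1406e+05, ∠ ≈ 162.72°
|T| = 2000000 / 3.1406e+05 ≈ 6.3682
Gain = 20 log₁₀(6.3682) ≈ 16.08 dB
∠T = 0.00° − 162.72° = -162.72°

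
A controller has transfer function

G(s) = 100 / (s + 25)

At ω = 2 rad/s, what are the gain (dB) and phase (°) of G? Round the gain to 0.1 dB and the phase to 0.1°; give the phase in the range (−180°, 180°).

At s = jω = j2:
pole (s+25): 25 + j2 → |·| = √(25²+2²) = √629 ≈ 25.08, ∠ = arctan(2/25) ≈ 4.57°
|G| = 100 / 25.08 ≈ 3.9872
Gain = 20 log₁₀(3.9872) ≈ 12.01 dB
∠G = 0.00° − 4.57° = -4.57°

12.0 dB, -4.6°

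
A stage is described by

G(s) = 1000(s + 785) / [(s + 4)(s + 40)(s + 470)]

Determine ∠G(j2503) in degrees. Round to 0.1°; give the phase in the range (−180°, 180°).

At s = jω = j2503:
zero (s+785): 785 + j2503 → |·| = √(785²+2503²) = √6881234 ≈ 2623.2, ∠ = arctan(2503/785) ≈ 72.59°
pole (s+4): 4 + j2503 → |·| = √(4²+2503²) = √6265025 ≈ 2503, ∠ = arctan(2503/4) ≈ 89.91°
pole (s+40): 40 + j2503 → |·| = √(40²+2503²) = √6266609 ≈ 2503.3, ∠ = arctan(2503/40) ≈ 89.08°
pole (s+470): 470 + j2503 → |·| = √(470²+2503²) = √6485909 ≈ 2546.7, ∠ = arctan(2503/470) ≈ 79.37°
∠G = 72.59° − 258.36° = -185.77° ≡ 174.23° (principal value)

174.2°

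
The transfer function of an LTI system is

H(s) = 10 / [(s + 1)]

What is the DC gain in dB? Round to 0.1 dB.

H(0) = 10 · 1 / 1 = 10
20 log₁₀(10) ≈ 20.00 dB

20.0 dB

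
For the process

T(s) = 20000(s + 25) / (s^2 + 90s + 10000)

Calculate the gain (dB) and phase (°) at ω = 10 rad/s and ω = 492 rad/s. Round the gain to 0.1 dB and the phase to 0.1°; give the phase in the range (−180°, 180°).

At s = jω = j10:
zero (s+25): 25 + j10 → |·| = √(25²+10²) = √725 ≈ 26.926, ∠ = arctan(10/25) ≈ 21.80°
quadratic: (j10)² + 90·j10 + 10000 = 9900 + j900 → |·| ≈ 9940.8, ∠ ≈ 5.19°
|T| = 20000 · 26.926 / 9940.8 ≈ 54.173
Gain = 20 log₁₀(54.173) ≈ 34.68 dB
∠T = 21.80° − 5.19° = 16.61°

At s = jω = j492:
zero (s+25): 25 + j492 → |·| = √(25²+492²) = √242689 ≈ 492.63, ∠ = arctan(492/25) ≈ 87.09°
quadratic: (j492)² + 90·j492 + 10000 = -232064 + j44280 → |·| ≈ 2.3625e+05, ∠ ≈ 169.20°
|T| = 20000 · 492.63 / 2.3625e+05 ≈ 41.704
Gain = 20 log₁₀(41.704) ≈ 32.40 dB
∠T = 87.09° − 169.20° = -82.11°

ω = 10: 34.7 dB, 16.6°; ω = 492: 32.4 dB, -82.1°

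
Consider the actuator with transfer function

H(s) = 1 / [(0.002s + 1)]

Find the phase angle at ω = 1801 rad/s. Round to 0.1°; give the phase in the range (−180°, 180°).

At ω = 1801 rad/s:
pole (1 + j1801·0.002) = 1 + j3.602 → |·| ≈ 3.7382, ∠ ≈ 74.48°
∠H = (0°) − (74.48°) = -74.48°

-74.5°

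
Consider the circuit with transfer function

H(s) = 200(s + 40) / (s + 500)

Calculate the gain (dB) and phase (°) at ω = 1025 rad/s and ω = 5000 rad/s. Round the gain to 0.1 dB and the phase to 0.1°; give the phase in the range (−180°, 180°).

At s = jω = j1025:
zero (s+40): 40 + j1025 → |·| = √(40²+1025²) = √1052225 ≈ 1025.8, ∠ = arctan(1025/40) ≈ 87.77°
pole (s+500): 500 + j1025 → |·| = √(500²+1025²) = √1300625 ≈ 1140.4, ∠ = arctan(1025/500) ≈ 64.00°
|H| = 200 · 1025.8 / 1140.4 ≈ 179.9
Gain = 20 log₁₀(179.9) ≈ 45.10 dB
∠H = 87.77° − 64.00° = 23.77°

At s = jω = j5000:
zero (s+40): 40 + j5000 → |·| = √(40²+5000²) = √25001600 ≈ 5000.2, ∠ = arctan(5000/40) ≈ 89.54°
pole (s+500): 500 + j5000 → |·| = √(500²+5000²) = √25250000 ≈ 5024.9, ∠ = arctan(5000/500) ≈ 84.29°
|H| = 200 · 5000.2 / 5024.9 ≈ 199.02
Gain = 20 log₁₀(199.02) ≈ 45.98 dB
∠H = 89.54° − 84.29° = 5.25°

ω = 1025: 45.1 dB, 23.8°; ω = 5000: 46.0 dB, 5.3°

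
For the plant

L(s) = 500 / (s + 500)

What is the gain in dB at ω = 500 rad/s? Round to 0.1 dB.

-3.0 dB

Substitute s = j500:
Numerator: 500 = 500 + j0
Denominator: (j500) + 500 = 500 + j500
|N| = √(500² + 0²) ≈ 500, ∠N ≈ 0.00°
|D| = √(500² + 500²) ≈ 707.11, ∠D ≈ 45.00°
|L| = 500 / 707.11 ≈ 0.7071
Gain = 20 log₁₀(0.7071) ≈ -3.01 dB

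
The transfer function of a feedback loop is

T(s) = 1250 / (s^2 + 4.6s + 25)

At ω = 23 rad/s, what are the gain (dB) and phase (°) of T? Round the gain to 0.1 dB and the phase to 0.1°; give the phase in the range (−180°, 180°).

At s = jω = j23:
quadratic: (j23)² + 4.6·j23 + 25 = -504 + j105.8 → |·| ≈ 514.99, ∠ ≈ 168.14°
|T| = 1250 / 514.99 ≈ 2.4272
Gain = 20 log₁₀(2.4272) ≈ 7.70 dB
∠T = 0.00° − 168.14° = -168.14°

7.7 dB, -168.1°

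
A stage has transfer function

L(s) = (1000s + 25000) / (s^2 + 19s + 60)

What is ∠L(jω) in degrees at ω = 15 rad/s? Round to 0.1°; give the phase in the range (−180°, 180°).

Substitute s = j15:
Numerator: 1000(j15) + 25000 = 25000 + j15000
Denominator: (j15)^2 + 19(j15) + 60 = -165 + j285
|N| = √(25000² + 15000²) ≈ 29155, ∠N ≈ 30.96°
|D| = √(165² + 285²) ≈ 329.32, ∠D ≈ 120.07°
∠L = 30.96° − 120.07° = -89.11°

-89.1°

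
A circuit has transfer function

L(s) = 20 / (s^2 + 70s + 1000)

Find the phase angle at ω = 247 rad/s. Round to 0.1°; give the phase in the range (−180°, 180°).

-163.9°

Substitute s = j247:
Numerator: 20 = 20 + j0
Denominator: (j247)^2 + 70(j247) + 1000 = -60009 + j17290
|N| = √(20² + 0²) ≈ 20, ∠N ≈ 0.00°
|D| = √(60009² + 17290²) ≈ 62450, ∠D ≈ 163.93°
∠L = 0.00° − 163.93° = -163.93°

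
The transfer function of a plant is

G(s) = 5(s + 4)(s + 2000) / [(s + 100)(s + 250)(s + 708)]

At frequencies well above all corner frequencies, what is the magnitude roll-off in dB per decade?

-20 dB/decade

Each pole contributes −20 dB/decade at high frequency; each zero contributes +20 dB/decade.
Net: 2 zero(s) − 3 pole(s) → -20 dB/decade.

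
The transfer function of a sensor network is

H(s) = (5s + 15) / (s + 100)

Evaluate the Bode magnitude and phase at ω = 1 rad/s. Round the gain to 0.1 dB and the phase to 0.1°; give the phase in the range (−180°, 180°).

Substitute s = j1:
Numerator: 5(j1) + 15 = 15 + j5
Denominator: (j1) + 100 = 100 + j1
|N| = √(15² + 5²) ≈ 15.811, ∠N ≈ 18.43°
|D| = √(100² + 1²) ≈ 100, ∠D ≈ 0.57°
|H| = 15.811 / 100 ≈ 0.15811
Gain = 20 log₁₀(0.15811) ≈ -16.02 dB
∠H = 18.43° − 0.57° = 17.86°

-16.0 dB, 17.9°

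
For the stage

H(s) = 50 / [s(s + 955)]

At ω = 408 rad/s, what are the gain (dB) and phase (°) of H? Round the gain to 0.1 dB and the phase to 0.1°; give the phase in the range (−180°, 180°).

At s = jω = j408:
pole (s+955): 955 + j408 → |·| = √(955²+408²) = √1078489 ≈ 1038.5, ∠ = arctan(408/955) ≈ 23.13°
pole at origin: |s| = 408, ∠ = 90.00° (in denominator)
|H| = 50 / 4.2371e+05 ≈ 0.00011801
Gain = 20 log₁₀(0.00011801) ≈ -78.56 dB
∠H = 0.00° − 113.13° = -113.13°

-78.6 dB, -113.1°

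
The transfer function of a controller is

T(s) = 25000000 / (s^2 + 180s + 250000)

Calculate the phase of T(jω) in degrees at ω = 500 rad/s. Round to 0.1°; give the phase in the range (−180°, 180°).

At s = jω = j500:
quadratic: (j500)² + 180·j500 + 250000 = 0 + j90000 → |·| ≈ 90000, ∠ ≈ 90.00°
∠T = 0.00° − 90.00° = -90.00°

-90.0°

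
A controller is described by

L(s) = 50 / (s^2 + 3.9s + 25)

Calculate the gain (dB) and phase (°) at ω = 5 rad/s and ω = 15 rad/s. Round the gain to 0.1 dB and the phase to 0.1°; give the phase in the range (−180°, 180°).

ω = 5: 8.2 dB, -90.0°; ω = 15: -12.4 dB, -163.7°

At s = jω = j5:
quadratic: (j5)² + 3.9·j5 + 25 = 0 + j19.5 → |·| ≈ 19.5, ∠ ≈ 90.00°
|L| = 50 / 19.5 ≈ 2.5641
Gain = 20 log₁₀(2.5641) ≈ 8.18 dB
∠L = 0.00° − 90.00° = -90.00°

At s = jω = j15:
quadratic: (j15)² + 3.9·j15 + 25 = -200 + j58.5 → |·| ≈ 208.38, ∠ ≈ 163.70°
|L| = 50 / 208.38 ≈ 0.23995
Gain = 20 log₁₀(0.23995) ≈ -12.40 dB
∠L = 0.00° − 163.70° = -163.70°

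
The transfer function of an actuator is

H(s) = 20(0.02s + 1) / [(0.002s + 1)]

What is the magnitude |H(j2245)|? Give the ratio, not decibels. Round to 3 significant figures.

195

At ω = 2245 rad/s:
zero (1 + j2245·0.02) = 1 + j44.9 → |·| ≈ 44.911, ∠ ≈ 88.72°
pole (1 + j2245·0.002) = 1 + j4.49 → |·| ≈ 4.6, ∠ ≈ 77.44°
|H| = 20 · 44.911 / (4.6) ≈ 195.27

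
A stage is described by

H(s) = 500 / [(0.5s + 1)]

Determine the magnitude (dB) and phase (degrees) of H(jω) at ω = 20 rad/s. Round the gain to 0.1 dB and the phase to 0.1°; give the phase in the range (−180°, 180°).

At ω = 20 rad/s:
pole (1 + j20·0.5) = 1 + j10 → |·| ≈ 10.05, ∠ ≈ 84.29°
|H| = 500 · 1 / (10.05) ≈ 49.751
Gain = 20 log₁₀(49.751) ≈ 33.94 dB
∠H = (0°) − (84.29°) = -84.29°

33.9 dB, -84.3°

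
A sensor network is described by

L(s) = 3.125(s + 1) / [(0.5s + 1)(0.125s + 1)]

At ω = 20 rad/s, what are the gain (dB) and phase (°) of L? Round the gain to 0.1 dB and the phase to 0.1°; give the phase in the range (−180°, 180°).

7.3 dB, -65.4°

At ω = 20 rad/s:
zero (1 + j20·1) = 1 + j20 → |·| ≈ 20.025, ∠ ≈ 87.14°
pole (1 + j20·0.5) = 1 + j10 → |·| ≈ 10.05, ∠ ≈ 84.29°
pole (1 + j20·0.125) = 1 + j2.5 → |·| ≈ 2.6926, ∠ ≈ 68.20°
|L| = 3.125 · 20.025 / (10.05 · 2.6926) ≈ 2.3125
Gain = 20 log₁₀(2.3125) ≈ 7.28 dB
∠L = (87.14°) − (84.29° + 68.20°) = -65.35°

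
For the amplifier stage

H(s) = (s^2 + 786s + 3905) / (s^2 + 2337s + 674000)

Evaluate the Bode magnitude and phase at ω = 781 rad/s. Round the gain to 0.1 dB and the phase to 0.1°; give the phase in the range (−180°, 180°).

Substitute s = j781:
Numerator: (j781)^2 + 786(j781) + 3905 = -606056 + j613866
Denominator: (j781)^2 + 2337(j781) + 674000 = 64039 + j1825197
|N| = √(606056² + 613866²) ≈ 8.6263e+05, ∠N ≈ 134.63°
|D| = √(64039² + 1825197²) ≈ 1.8263e+06, ∠D ≈ 87.99°
|H| = 8.6263e+05 / 1.8263e+06 ≈ 0.47234
Gain = 20 log₁₀(0.47234) ≈ -6.51 dB
∠H = 134.63° − 87.99° = 46.64°

-6.5 dB, 46.6°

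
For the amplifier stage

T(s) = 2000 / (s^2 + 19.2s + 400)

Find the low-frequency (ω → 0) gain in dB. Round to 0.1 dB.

14.0 dB

T(0) = 2000 / 400 = 5
20 log₁₀(5) ≈ 13.98 dB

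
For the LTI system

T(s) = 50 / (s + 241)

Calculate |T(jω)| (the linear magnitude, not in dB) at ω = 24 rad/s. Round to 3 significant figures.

0.206

Substitute s = j24:
Numerator: 50 = 50 + j0
Denominator: (j24) + 241 = 241 + j24
|N| = √(50² + 0²) ≈ 50, ∠N ≈ 0.00°
|D| = √(241² + 24²) ≈ 242.19, ∠D ≈ 5.69°
|T| = 50 / 242.19 ≈ 0.20645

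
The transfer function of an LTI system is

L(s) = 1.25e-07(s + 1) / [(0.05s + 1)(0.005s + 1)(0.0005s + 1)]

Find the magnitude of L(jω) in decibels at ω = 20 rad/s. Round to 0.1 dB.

At ω = 20 rad/s:
zero (1 + j20·1) = 1 + j20 → |·| ≈ 20.025, ∠ ≈ 87.14°
pole (1 + j20·0.05) = 1 + j1 → |·| ≈ 1.4142, ∠ ≈ 45.00°
pole (1 + j20·0.005) = 1 + j0.1 → |·| ≈ 1.005, ∠ ≈ 5.71°
pole (1 + j20·0.0005) = 1 + j0.01 → |·| ≈ 1, ∠ ≈ 0.57°
|L| = 1.25e-07 · 20.025 / (1.4142 · 1.005 · 1) ≈ 1.7612e-06
Gain = 20 log₁₀(1.7612e-06) ≈ -115.08 dB

-115.1 dB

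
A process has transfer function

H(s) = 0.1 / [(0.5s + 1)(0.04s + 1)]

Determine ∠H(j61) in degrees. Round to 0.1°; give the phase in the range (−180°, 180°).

At ω = 61 rad/s:
pole (1 + j61·0.5) = 1 + j30.5 → |·| ≈ 30.516, ∠ ≈ 88.12°
pole (1 + j61·0.04) = 1 + j2.44 → |·| ≈ 2.637, ∠ ≈ 67.71°
∠H = (0°) − (88.12° + 67.71°) = -155.83°

-155.8°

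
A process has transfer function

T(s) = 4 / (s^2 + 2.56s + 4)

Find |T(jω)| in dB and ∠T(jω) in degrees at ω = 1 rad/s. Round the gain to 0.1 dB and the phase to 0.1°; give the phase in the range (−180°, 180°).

0.1 dB, -40.5°

At s = jω = j1:
quadratic: (j1)² + 2.56·j1 + 4 = 3 + j2.56 → |·| ≈ 3.9438, ∠ ≈ 40.48°
|T| = 4 / 3.9438 ≈ 1.0143
Gain = 20 log₁₀(1.0143) ≈ 0.12 dB
∠T = 0.00° − 40.48° = -40.48°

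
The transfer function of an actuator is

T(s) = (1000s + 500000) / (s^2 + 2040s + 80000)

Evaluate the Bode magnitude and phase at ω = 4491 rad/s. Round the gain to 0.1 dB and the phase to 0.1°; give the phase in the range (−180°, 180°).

-13.8 dB, -71.8°

Substitute s = j4491:
Numerator: 1000(j4491) + 500000 = 500000 + j4491000
Denominator: (j4491)^2 + 2040(j4491) + 80000 = -20089081 + j9161640
|N| = √(500000² + 4491000²) ≈ 4.5187e+06, ∠N ≈ 83.65°
|D| = √(20089081² + 9161640²) ≈ 2.208e+07, ∠D ≈ 155.48°
|T| = 4.5187e+06 / 2.208e+07 ≈ 0.20465
Gain = 20 log₁₀(0.20465) ≈ -13.78 dB
∠T = 83.65° − 155.48° = -71.83°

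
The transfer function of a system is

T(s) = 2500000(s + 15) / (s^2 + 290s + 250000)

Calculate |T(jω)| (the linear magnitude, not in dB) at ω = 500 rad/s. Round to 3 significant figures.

8.62e+03

At s = jω = j500:
zero (s+15): 15 + j500 → |·| = √(15²+500²) = √250225 ≈ 500.22, ∠ = arctan(500/15) ≈ 88.28°
quadratic: (j500)² + 290·j500 + 250000 = 0 + j145000 → |·| ≈ 1.45e+05, ∠ ≈ 90.00°
|T| = 2500000 · 500.22 / 1.45e+05 ≈ 8624.5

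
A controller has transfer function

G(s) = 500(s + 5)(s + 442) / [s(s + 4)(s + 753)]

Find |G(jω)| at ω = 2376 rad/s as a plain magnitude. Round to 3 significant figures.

0.204

At s = jω = j2376:
zero (s+5): 5 + j2376 → |·| = √(5²+2376²) = √5645401 ≈ 2376, ∠ = arctan(2376/5) ≈ 89.88°
zero (s+442): 442 + j2376 → |·| = √(442²+2376²) = √5840740 ≈ 2416.8, ∠ = arctan(2376/442) ≈ 79.46°
pole (s+4): 4 + j2376 → |·| = √(4²+2376²) = √5645392 ≈ 2376, ∠ = arctan(2376/4) ≈ 89.90°
pole (s+753): 753 + j2376 → |·| = √(753²+2376²) = √6212385 ≈ 2492.5, ∠ = arctan(2376/753) ≈ 72.42°
pole at origin: |s| = 2376, ∠ = 90.00° (in denominator)
|G| = 500 · 5.7423e+06 / 1.4071e+10 ≈ 0.20405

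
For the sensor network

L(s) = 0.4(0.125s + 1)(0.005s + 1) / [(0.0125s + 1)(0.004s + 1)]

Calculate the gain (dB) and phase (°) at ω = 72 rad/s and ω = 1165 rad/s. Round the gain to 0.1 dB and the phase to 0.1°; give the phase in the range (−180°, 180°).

ω = 72: 8.8 dB, 45.4°; ω = 1165: 13.9 dB, 5.9°

At ω = 72 rad/s:
zero (1 + j72·0.125) = 1 + j9 → |·| ≈ 9.0554, ∠ ≈ 83.66°
zero (1 + j72·0.005) = 1 + j0.36 → |·| ≈ 1.0628, ∠ ≈ 19.80°
pole (1 + j72·0.0125) = 1 + j0.9 → |·| ≈ 1.3454, ∠ ≈ 41.99°
pole (1 + j72·0.004) = 1 + j0.288 → |·| ≈ 1.0406, ∠ ≈ 16.07°
|L| = 0.4 · 9.0554 · 1.0628 / (1.3454 · 1.0406) ≈ 2.7497
Gain = 20 log₁₀(2.7497) ≈ 8.79 dB
∠L = (83.66° + 19.80°) − (41.99° + 16.07°) = 45.40°

At ω = 1165 rad/s:
zero (1 + j1165·0.125) = 1 + j145.625 → |·| ≈ 145.63, ∠ ≈ 89.61°
zero (1 + j1165·0.005) = 1 + j5.825 → |·| ≈ 5.9102, ∠ ≈ 80.26°
pole (1 + j1165·0.0125) = 1 + j14.5625 → |·| ≈ 14.597, ∠ ≈ 86.07°
pole (1 + j1165·0.004) = 1 + j4.66 → |·| ≈ 4.7661, ∠ ≈ 77.89°
|L| = 0.4 · 145.63 · 5.9102 / (14.597 · 4.7661) ≈ 4.9486
Gain = 20 log₁₀(4.9486) ≈ 13.89 dB
∠L = (89.61° + 80.26°) − (86.07° + 77.89°) = 5.91°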